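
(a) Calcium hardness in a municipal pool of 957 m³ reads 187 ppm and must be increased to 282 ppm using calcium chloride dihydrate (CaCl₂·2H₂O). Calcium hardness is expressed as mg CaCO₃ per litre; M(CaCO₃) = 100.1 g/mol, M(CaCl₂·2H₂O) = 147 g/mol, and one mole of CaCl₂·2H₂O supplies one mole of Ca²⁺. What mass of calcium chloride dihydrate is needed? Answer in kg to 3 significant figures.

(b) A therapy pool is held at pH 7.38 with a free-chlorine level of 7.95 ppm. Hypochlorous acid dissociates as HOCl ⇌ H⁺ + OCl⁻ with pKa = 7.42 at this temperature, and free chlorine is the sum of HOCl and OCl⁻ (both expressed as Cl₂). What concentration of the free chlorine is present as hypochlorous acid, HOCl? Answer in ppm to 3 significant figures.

(a) 134 kg; (b) 4.16 ppm

(a) Volume: 957 m³ = 957,000 L.
(a) Hardness to add: (282 − 187) = 95 mg/L as CaCO₃ × 957,000 L = 90,920 g as CaCO₃.
(a) Moles of Ca²⁺ (1 mol Ca²⁺ ≡ 1 mol CaCO₃): 90,920 / 100.1 g/mol = 908.2 mol.
(a) Mass of CaCl₂·2H₂O: 908.2 × 147 = 133,500 g.

(b) [OCl⁻]/[HOCl] = 10^(pH − pKa) = 10^(7.38 − 7.42) = 10^-0.04 = 0.912.
(b) Fraction as HOCl = 1 / (1 + 0.912) = 0.523.
(b) HOCl = 0.523 × 7.95 ppm = 4.158 ppm.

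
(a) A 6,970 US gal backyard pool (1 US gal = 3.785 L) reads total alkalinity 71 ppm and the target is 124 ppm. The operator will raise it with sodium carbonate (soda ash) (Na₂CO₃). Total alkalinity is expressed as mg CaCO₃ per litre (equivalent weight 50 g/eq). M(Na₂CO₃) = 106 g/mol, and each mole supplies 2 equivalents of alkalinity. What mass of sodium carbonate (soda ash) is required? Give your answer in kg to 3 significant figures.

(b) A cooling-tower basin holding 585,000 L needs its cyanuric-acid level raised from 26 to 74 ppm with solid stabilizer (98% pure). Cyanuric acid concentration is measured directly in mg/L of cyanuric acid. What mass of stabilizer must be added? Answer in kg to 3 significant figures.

(a) 1.48 kg; (b) 28.7 kg

(a) Volume: 6,970 US gal × 3.785 L/gal = 26,381 L.
(a) Alkalinity to add: (124 − 71) = 53 mg/L as CaCO₃ × 26,381 L = 1398 g as CaCO₃.
(a) Equivalents: 1398 g ÷ 50 g/eq = 27.96 eq.
(a) Each mole of Na₂CO₃ supplies 2 eq, so 27.96 / 2 = 13.98 mol.
(a) Mass: 13.98 mol × 106 g/mol = 1482 g.

(b) CYA to add: (74 − 26) = 48 mg/L × 585,000 L = 28,080 g cyanuric acid.
(b) At 98% purity: 28,080 / 0.98 = 28,650 g product.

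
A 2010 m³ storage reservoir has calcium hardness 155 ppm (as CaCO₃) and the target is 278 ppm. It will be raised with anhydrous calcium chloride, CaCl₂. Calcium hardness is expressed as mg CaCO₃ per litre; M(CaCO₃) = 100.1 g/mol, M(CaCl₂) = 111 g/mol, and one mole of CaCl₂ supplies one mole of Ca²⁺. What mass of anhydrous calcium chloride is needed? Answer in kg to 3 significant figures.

274 kg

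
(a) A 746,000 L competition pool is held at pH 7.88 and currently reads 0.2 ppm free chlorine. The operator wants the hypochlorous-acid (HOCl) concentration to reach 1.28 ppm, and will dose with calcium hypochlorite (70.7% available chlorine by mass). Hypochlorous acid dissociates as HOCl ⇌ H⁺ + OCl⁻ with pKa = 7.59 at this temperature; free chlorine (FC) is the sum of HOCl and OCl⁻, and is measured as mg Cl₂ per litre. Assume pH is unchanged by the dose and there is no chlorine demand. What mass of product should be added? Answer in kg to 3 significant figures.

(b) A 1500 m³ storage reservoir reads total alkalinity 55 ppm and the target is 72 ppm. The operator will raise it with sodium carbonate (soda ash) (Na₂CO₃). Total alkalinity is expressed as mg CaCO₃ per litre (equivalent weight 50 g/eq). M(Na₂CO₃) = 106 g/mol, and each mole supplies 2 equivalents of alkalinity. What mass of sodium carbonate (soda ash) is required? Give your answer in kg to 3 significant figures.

(a) [OCl⁻]/[HOCl] = 10^(pH − pKa) = 10^(7.88 − 7.59) = 1.95; fraction as HOCl = 1/(1 + 1.95) = 0.339.
(a) Free chlorine required for 1.28 ppm HOCl: 1.28 / 0.339 = 3.776 ppm.
(a) FC to add: 3.776 − 0.2 = 3.576 mg/L as Cl₂.
(a) Cl₂ equivalent: 3.576 mg/L × 746,000 L = 2668 g.
(a) Product at 70.7% available Cl: 2668 / 0.707 = 3773 g.

(b) Volume: 1500 m³ = 1,500,000 L.
(b) Alkalinity to add: (72 − 55) = 17 mg/L as CaCO₃ × 1,500,000 L = 25,500 g as CaCO₃.
(b) Equivalents: 25,500 g ÷ 50 g/eq = 510 eq.
(b) Each mole of Na₂CO₃ supplies 2 eq, so 510 / 2 = 255 mol.
(b) Mass: 255 mol × 106 g/mol = 27,030 g.

(a) 3.77 kg; (b) 27.0 kg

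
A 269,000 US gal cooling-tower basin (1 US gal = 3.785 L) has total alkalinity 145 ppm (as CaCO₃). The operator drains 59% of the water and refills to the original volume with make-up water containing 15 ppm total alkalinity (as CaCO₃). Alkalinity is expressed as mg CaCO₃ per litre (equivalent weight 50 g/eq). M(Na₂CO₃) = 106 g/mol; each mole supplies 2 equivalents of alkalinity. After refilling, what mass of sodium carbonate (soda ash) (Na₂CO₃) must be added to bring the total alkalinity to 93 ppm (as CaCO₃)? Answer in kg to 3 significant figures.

26.7 kg

Volume: 269,000 US gal × 3.785 L/gal = 1,018,165 L.
After draining 59% and refilling: 145 × 0.41 + 15 × 0.59 = 68.3 ppm.
Deficit to target: 93 − 68.3 = 24.7 mg/L.
As CaCO₃: 24.7 mg/L × 1,018,165 L = 25,150 g; ÷ 50 g/eq ÷ 2 = 251.5 mol Na₂CO₃.
Mass: 251.5 × 106 = 26,660 g.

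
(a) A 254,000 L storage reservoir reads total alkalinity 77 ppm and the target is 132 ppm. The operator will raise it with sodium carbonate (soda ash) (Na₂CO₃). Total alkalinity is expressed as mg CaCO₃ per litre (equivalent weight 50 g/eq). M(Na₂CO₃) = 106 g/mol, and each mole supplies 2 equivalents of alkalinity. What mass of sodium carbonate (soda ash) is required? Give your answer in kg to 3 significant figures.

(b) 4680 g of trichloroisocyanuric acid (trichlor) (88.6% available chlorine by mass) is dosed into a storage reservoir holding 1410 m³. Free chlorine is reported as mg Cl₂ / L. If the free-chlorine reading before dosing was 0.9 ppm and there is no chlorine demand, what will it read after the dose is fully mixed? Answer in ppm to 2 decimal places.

(a) 14.8 kg; (b) 3.84 ppm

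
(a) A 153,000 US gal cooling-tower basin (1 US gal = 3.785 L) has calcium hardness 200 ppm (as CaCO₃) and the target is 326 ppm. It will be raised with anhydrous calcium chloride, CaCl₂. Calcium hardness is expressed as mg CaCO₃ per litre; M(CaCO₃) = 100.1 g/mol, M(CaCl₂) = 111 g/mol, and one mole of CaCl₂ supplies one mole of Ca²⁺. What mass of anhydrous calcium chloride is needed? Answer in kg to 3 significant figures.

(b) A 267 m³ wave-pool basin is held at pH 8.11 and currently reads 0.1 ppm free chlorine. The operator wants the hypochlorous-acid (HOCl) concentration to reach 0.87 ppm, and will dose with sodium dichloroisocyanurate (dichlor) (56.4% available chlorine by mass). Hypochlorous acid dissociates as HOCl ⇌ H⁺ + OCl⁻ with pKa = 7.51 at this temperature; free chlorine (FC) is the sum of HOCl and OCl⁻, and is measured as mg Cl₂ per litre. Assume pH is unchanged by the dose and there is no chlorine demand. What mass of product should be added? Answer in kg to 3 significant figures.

(a) Volume: 153,000 US gal × 3.785 L/gal = 579,105 L.
(a) Hardness to add: (326 − 200) = 126 mg/L as CaCO₃ × 579,105 L = 72,970 g as CaCO₃.
(a) Moles of Ca²⁺ (1 mol Ca²⁺ ≡ 1 mol CaCO₃): 72,970 / 100.1 g/mol = 728.9 mol.
(a) Mass of CaCl₂: 728.9 × 111 = 80,910 g.

(b) Volume: 267 m³ = 267,000 L.
(b) [OCl⁻]/[HOCl] = 10^(pH − pKa) = 10^(8.11 − 7.51) = 3.981; fraction as HOCl = 1/(1 + 3.981) = 0.2008.
(b) Free chlorine required for 0.87 ppm HOCl: 0.87 / 0.2008 = 4.334 ppm.
(b) FC to add: 4.334 − 0.1 = 4.234 mg/L as Cl₂.
(b) Cl₂ equivalent: 4.234 mg/L × 267,000 L = 1130 g.
(b) Product at 56.4% available Cl: 1130 / 0.564 = 2004 g.

(a) 80.9 kg; (b) 2.00 kg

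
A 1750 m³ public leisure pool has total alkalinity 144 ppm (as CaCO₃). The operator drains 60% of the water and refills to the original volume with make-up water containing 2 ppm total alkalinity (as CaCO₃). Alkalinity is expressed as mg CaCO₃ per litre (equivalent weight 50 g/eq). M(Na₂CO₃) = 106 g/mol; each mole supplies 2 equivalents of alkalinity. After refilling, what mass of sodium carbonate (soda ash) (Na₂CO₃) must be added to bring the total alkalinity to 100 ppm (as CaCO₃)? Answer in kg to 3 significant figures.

76.4 kg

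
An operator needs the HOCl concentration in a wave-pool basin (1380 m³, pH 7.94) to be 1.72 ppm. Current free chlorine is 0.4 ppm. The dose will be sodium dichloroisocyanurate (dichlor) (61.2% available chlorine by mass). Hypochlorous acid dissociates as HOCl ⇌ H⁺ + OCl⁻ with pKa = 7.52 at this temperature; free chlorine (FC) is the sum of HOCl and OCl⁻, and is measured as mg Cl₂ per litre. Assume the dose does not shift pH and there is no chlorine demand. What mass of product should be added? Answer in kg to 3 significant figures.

13.2 kg

Volume: 1380 m³ = 1,380,000 L.
[OCl⁻]/[HOCl] = 10^(pH − pKa) = 10^(7.94 − 7.52) = 2.63; fraction as HOCl = 1/(1 + 2.63) = 0.2755.
Free chlorine required for 1.72 ppm HOCl: 1.72 / 0.2755 = 6.244 ppm.
FC to add: 6.244 − 0.4 = 5.844 mg/L as Cl₂.
Cl₂ equivalent: 5.844 mg/L × 1,380,000 L = 8065 g.
Product at 61.2% available Cl: 8065 / 0.612 = 13,180 g.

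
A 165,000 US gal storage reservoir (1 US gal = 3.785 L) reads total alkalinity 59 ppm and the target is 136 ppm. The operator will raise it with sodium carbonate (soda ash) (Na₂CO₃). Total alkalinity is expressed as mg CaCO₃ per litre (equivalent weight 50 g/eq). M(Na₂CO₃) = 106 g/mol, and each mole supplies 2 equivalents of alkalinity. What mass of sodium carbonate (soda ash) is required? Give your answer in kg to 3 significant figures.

51.0 kg

Volume: 165,000 US gal × 3.785 L/gal = 624,525 L.
Alkalinity to add: (136 − 59) = 77 mg/L as CaCO₃ × 624,525 L = 48,090 g as CaCO₃.
Equivalents: 48,090 g ÷ 50 g/eq = 961.8 eq.
Each mole of Na₂CO₃ supplies 2 eq, so 961.8 / 2 = 480.9 mol.
Mass: 480.9 mol × 106 g/mol = 50,970 g.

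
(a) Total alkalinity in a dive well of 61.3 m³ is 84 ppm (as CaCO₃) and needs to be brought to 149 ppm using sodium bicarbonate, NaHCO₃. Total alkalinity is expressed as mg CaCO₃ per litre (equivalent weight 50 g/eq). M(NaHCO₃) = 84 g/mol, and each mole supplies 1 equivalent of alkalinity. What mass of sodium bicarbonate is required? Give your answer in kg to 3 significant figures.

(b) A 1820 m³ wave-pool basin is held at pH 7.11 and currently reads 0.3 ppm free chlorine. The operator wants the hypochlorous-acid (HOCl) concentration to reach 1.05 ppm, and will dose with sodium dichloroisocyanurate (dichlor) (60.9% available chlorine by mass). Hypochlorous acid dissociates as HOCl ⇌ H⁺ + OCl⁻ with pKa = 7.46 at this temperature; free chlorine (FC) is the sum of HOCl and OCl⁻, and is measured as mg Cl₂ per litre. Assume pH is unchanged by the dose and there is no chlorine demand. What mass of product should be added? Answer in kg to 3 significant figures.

(a) 6.69 kg; (b) 3.64 kg

(a) Volume: 61.3 m³ = 61,300 L.
(a) Alkalinity to add: (149 − 84) = 65 mg/L as CaCO₃ × 61,300 L = 3984 g as CaCO₃.
(a) Equivalents: 3984 g ÷ 50 g/eq = 79.69 eq.
(a) NaHCO₃ supplies 1 eq per mole → 79.69 mol.
(a) Mass: 79.69 mol × 84 g/mol = 6694 g.

(b) Volume: 1820 m³ = 1,820,000 L.
(b) [OCl⁻]/[HOCl] = 10^(pH − pKa) = 10^(7.11 − 7.46) = 0.4467; fraction as HOCl = 1/(1 + 0.4467) = 0.6912.
(b) Free chlorine required for 1.05 ppm HOCl: 1.05 / 0.6912 = 1.519 ppm.
(b) FC to add: 1.519 − 0.3 = 1.219 mg/L as Cl₂.
(b) Cl₂ equivalent: 1.219 mg/L × 1,820,000 L = 2219 g.
(b) Product at 60.9% available Cl: 2219 / 0.609 = 3643 g.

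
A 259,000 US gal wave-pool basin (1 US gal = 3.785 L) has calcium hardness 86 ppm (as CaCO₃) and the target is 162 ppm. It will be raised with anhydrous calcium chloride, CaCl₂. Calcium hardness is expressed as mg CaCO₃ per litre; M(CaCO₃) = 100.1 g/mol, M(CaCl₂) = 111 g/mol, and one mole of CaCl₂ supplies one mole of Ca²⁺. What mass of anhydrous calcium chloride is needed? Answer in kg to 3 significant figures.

82.6 kg

Volume: 259,000 US gal × 3.785 L/gal = 980,315 L.
Hardness to add: (162 − 86) = 76 mg/L as CaCO₃ × 980,315 L = 74,500 g as CaCO₃.
Moles of Ca²⁺ (1 mol Ca²⁺ ≡ 1 mol CaCO₃): 74,500 / 100.1 g/mol = 744.3 mol.
Mass of CaCl₂: 744.3 × 111 = 82,620 g.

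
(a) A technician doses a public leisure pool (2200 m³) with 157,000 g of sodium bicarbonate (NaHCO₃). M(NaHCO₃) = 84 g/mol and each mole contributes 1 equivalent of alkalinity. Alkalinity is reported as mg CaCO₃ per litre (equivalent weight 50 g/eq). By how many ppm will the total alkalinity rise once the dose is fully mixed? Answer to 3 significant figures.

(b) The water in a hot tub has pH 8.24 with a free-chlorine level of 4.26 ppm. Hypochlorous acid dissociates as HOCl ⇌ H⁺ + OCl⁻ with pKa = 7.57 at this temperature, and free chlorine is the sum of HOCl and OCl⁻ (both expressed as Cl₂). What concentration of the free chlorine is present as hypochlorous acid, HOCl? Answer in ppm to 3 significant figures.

(a) 42.5 ppm; (b) 0.750 ppm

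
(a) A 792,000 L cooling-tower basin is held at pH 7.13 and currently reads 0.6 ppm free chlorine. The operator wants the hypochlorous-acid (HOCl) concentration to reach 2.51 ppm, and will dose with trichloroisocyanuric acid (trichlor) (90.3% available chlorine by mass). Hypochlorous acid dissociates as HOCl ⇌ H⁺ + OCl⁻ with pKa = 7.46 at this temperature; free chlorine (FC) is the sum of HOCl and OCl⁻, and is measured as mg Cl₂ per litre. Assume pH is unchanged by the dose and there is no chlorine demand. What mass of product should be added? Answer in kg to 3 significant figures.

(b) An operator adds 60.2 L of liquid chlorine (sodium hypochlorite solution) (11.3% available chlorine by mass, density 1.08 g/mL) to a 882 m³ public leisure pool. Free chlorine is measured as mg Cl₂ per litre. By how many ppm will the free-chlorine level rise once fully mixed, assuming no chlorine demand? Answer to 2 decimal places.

(a) 2.70 kg; (b) 8.33 ppm

(a) [OCl⁻]/[HOCl] = 10^(pH − pKa) = 10^(7.13 − 7.46) = 0.4677; fraction as HOCl = 1/(1 + 0.4677) = 0.6813.
(a) Free chlorine required for 2.51 ppm HOCl: 2.51 / 0.6813 = 3.684 ppm.
(a) FC to add: 3.684 − 0.6 = 3.084 mg/L as Cl₂.
(a) Cl₂ equivalent: 3.084 mg/L × 792,000 L = 2443 g.
(a) Product at 90.3% available Cl: 2443 / 0.903 = 2705 g.

(b) Volume: 882 m³ = 882,000 L.
(b) Mass of solution: 60.2 L × 1000 mL/L × 1.08 g/mL = 65,020 g.
(b) Available chlorine delivered: 65,020 g × 0.113 = 7347 g as Cl₂.
(b) Concentration rise: 7347 g / 882,000 L = 8.33 mg/L = 8.33 ppm.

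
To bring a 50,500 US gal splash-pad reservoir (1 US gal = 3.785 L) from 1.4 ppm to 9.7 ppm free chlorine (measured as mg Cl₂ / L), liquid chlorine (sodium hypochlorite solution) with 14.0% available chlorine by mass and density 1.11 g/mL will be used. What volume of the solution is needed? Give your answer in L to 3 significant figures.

10.2 L

Volume: 50,500 US gal × 3.785 L/gal = 191,142 L.
Chlorine deficit: 9.7 − 1.4 = 8.3 ppm = 8.3 mg/L as Cl₂.
Cl₂ equivalent needed: 8.3 mg/L × 191,142 L = 1,586,000 mg = 1586 g.
Product at 14.0% available chlorine: 1586 / 0.14 = 11,330 g.
Volume at density 1.11 g/mL: 11,330 g ÷ 1.11 g/mL = 10,210 mL.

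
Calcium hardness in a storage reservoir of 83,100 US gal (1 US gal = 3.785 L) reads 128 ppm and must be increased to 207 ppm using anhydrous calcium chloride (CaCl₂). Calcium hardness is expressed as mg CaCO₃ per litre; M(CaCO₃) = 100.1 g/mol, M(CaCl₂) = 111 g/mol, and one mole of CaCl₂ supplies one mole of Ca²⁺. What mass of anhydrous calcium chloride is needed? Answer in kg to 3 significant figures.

Volume: 83,100 US gal × 3.785 L/gal = 314,534 L.
Hardness to add: (207 − 128) = 79 mg/L as CaCO₃ × 314,534 L = 24,850 g as CaCO₃.
Moles of Ca²⁺ (1 mol Ca²⁺ ≡ 1 mol CaCO₃): 24,850 / 100.1 g/mol = 248.2 mol.
Mass of CaCl₂: 248.2 × 111 = 27,550 g.

27.6 kg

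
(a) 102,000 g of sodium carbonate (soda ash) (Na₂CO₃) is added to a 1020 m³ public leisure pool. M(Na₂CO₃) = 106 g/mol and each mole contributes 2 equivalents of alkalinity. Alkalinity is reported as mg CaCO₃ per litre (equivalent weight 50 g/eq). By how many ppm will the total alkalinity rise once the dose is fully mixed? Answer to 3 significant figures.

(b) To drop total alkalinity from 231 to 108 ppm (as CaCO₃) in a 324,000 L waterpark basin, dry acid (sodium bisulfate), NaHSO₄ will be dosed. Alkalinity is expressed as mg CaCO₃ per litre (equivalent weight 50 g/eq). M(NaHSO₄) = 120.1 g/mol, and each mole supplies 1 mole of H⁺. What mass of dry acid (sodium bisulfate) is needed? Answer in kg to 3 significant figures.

(a) 94.3 ppm; (b) 95.7 kg

(a) Volume: 1020 m³ = 1,020,000 L.
(a) Moles of Na₂CO₃: 102,000 g ÷ 106 g/mol = 962.3 mol → 1925 eq of alkalinity.
(a) As CaCO₃: 1925 eq × 50 g/eq = 96,230 g.
(a) Rise: 96,230 g / 1,020,000 L × 1000 = 94.34 mg/L.

(b) Alkalinity to neutralize: (231 − 108) = 123 mg/L as CaCO₃ × 324,000 L = 39,850 g as CaCO₃.
(b) Equivalents of H⁺ required: 39,850 ÷ 50 g/eq = 797 eq = 797 mol NaHSO₄.
(b) Mass of NaHSO₄: 797 × 120.1 = 95,720 g.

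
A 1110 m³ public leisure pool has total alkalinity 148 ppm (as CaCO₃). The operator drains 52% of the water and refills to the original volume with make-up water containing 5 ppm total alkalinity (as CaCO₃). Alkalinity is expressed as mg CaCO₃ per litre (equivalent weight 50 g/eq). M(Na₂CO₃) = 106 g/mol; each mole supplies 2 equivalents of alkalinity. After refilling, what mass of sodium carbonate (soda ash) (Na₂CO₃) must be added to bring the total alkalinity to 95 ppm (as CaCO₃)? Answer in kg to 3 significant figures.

Volume: 1110 m³ = 1,110,000 L.
After draining 52% and refilling: 148 × 0.48 + 5 × 0.52 = 73.64 ppm.
Deficit to target: 95 − 73.64 = 21.36 mg/L.
As CaCO₃: 21.36 mg/L × 1,110,000 L = 23,710 g; ÷ 50 g/eq ÷ 2 = 237.1 mol Na₂CO₃.
Mass: 237.1 × 106 = 25,130 g.

25.1 kg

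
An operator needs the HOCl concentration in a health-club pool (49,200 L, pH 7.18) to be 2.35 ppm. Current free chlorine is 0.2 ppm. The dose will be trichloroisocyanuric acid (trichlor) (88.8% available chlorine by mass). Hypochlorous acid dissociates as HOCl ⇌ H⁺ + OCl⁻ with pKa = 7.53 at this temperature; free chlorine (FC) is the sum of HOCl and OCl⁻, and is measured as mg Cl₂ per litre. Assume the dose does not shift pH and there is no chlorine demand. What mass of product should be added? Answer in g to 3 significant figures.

177 g

[OCl⁻]/[HOCl] = 10^(pH − pKa) = 10^(7.18 − 7.53) = 0.4467; fraction as HOCl = 1/(1 + 0.4467) = 0.6912.
Free chlorine required for 2.35 ppm HOCl: 2.35 / 0.6912 = 3.4 ppm.
FC to add: 3.4 − 0.2 = 3.2 mg/L as Cl₂.
Cl₂ equivalent: 3.2 mg/L × 49,200 L = 157.4 g.
Product at 88.8% available Cl: 157.4 / 0.888 = 177.3 g.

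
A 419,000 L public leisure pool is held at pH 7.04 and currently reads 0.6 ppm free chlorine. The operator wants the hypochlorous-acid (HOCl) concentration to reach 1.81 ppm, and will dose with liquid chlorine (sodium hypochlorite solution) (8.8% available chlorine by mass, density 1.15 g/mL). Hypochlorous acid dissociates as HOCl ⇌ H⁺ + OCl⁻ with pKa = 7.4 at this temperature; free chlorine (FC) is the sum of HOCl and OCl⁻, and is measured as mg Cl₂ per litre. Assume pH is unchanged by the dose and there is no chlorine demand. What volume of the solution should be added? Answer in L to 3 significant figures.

8.28 L

[OCl⁻]/[HOCl] = 10^(pH − pKa) = 10^(7.04 − 7.4) = 0.4365; fraction as HOCl = 1/(1 + 0.4365) = 0.6961.
Free chlorine required for 1.81 ppm HOCl: 1.81 / 0.6961 = 2.6 ppm.
FC to add: 2.6 − 0.6 = 2 mg/L as Cl₂.
Cl₂ equivalent: 2 mg/L × 419,000 L = 838 g.
Product at 8.8% available Cl: 838 / 0.088 = 9523 g.
Volume: 9523 g ÷ 1.15 g/mL = 8281 mL.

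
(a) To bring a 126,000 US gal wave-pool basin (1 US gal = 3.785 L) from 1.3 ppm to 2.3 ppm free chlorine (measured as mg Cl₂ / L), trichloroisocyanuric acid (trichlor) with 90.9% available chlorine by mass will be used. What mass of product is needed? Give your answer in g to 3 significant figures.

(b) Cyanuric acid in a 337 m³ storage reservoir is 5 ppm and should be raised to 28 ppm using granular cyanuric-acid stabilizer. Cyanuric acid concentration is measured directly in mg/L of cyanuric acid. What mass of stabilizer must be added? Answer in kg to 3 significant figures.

(a) Volume: 126,000 US gal × 3.785 L/gal = 476,910 L.
(a) Chlorine deficit: 2.3 − 1.3 = 1 ppm = 1 mg/L as Cl₂.
(a) Cl₂ equivalent needed: 1 mg/L × 476,910 L = 476,900 mg = 476.9 g.
(a) Product at 90.9% available chlorine: 476.9 / 0.909 = 524.7 g.

(b) Volume: 337 m³ = 337,000 L.
(b) CYA to add: (28 − 5) = 23 mg/L × 337,000 L = 7751 g cyanuric acid.

(a) 525 g; (b) 7.75 kg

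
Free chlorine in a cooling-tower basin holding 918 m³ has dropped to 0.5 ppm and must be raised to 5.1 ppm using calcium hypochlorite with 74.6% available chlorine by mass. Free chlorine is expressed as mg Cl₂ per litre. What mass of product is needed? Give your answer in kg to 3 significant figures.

5.66 kg

Volume: 918 m³ = 918,000 L.
Chlorine deficit: 5.1 − 0.5 = 4.6 ppm = 4.6 mg/L as Cl₂.
Cl₂ equivalent needed: 4.6 mg/L × 918,000 L = 4,223,000 mg = 4223 g.
Product at 74.6% available chlorine: 4223 / 0.746 = 5661 g.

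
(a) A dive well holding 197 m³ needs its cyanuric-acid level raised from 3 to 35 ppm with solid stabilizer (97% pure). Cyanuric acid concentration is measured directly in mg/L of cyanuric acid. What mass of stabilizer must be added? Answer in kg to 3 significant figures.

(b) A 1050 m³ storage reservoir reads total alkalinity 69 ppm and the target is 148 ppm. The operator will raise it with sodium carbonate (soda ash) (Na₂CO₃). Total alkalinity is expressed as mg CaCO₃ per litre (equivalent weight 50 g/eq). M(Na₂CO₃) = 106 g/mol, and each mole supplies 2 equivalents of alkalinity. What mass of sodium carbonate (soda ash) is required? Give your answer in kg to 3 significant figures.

(a) 6.50 kg; (b) 87.9 kg

(a) Volume: 197 m³ = 197,000 L.
(a) CYA to add: (35 − 3) = 32 mg/L × 197,000 L = 6304 g cyanuric acid.
(a) At 97% purity: 6304 / 0.97 = 6499 g product.

(b) Volume: 1050 m³ = 1,050,000 L.
(b) Alkalinity to add: (148 − 69) = 79 mg/L as CaCO₃ × 1,050,000 L = 82,950 g as CaCO₃.
(b) Equivalents: 82,950 g ÷ 50 g/eq = 1659 eq.
(b) Each mole of Na₂CO₃ supplies 2 eq, so 1659 / 2 = 829.5 mol.
(b) Mass: 829.5 mol × 106 g/mol = 87,930 g.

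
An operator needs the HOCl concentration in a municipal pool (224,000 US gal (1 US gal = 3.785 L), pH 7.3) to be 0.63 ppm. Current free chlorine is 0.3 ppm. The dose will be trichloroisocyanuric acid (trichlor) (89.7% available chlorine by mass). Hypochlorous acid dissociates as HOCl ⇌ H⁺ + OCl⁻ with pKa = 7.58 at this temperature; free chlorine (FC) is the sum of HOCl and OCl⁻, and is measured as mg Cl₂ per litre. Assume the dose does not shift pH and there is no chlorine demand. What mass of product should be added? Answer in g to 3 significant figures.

624 g

Volume: 224,000 US gal × 3.785 L/gal = 847,840 L.
[OCl⁻]/[HOCl] = 10^(pH − pKa) = 10^(7.3 − 7.58) = 0.5248; fraction as HOCl = 1/(1 + 0.5248) = 0.6558.
Free chlorine required for 0.63 ppm HOCl: 0.63 / 0.6558 = 0.9606 ppm.
FC to add: 0.9606 − 0.3 = 0.6606 mg/L as Cl₂.
Cl₂ equivalent: 0.6606 mg/L × 847,840 L = 560.1 g.
Product at 89.7% available Cl: 560.1 / 0.897 = 624.4 g.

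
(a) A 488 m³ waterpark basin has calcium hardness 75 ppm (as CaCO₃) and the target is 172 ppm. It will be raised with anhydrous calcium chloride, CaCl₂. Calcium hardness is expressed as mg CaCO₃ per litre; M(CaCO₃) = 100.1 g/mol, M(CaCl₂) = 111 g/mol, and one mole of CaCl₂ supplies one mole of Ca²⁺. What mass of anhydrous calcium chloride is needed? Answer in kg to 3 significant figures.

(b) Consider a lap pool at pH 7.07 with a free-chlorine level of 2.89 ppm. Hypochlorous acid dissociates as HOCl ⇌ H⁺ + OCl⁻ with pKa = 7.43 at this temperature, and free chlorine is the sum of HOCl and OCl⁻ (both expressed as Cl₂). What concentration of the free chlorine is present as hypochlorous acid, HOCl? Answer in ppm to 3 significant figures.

(a) Volume: 488 m³ = 488,000 L.
(a) Hardness to add: (172 − 75) = 97 mg/L as CaCO₃ × 488,000 L = 47,340 g as CaCO₃.
(a) Moles of Ca²⁺ (1 mol Ca²⁺ ≡ 1 mol CaCO₃): 47,340 / 100.1 g/mol = 472.9 mol.
(a) Mass of CaCl₂: 472.9 × 111 = 52,490 g.

(b) [OCl⁻]/[HOCl] = 10^(pH − pKa) = 10^(7.07 − 7.43) = 10^-0.36 = 0.4365.
(b) Fraction as HOCl = 1 / (1 + 0.4365) = 0.6961.
(b) HOCl = 0.6961 × 2.89 ppm = 2.012 ppm.

(a) 52.5 kg; (b) 2.01 ppm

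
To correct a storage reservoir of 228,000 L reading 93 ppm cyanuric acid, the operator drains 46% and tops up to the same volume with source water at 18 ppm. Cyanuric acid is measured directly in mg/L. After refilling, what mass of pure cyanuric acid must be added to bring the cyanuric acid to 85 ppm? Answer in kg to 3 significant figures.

After draining 46% and refilling: 93 × 0.54 + 18 × 0.46 = 58.5 ppm.
Deficit to target: 85 − 58.5 = 26.5 mg/L.
Mass: 26.5 mg/L × 228,000 L = 6042 g cyanuric acid.

6.04 kg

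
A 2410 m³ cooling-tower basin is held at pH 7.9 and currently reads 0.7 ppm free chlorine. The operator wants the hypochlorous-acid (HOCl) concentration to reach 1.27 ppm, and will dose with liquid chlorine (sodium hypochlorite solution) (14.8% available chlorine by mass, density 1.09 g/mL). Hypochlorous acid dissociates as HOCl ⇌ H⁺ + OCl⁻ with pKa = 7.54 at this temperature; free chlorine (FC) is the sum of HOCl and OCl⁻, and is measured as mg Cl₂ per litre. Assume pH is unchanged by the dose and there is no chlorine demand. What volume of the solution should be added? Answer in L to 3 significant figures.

52.0 L

Volume: 2410 m³ = 2,410,000 L.
[OCl⁻]/[HOCl] = 10^(pH − pKa) = 10^(7.9 − 7.54) = 2.291; fraction as HOCl = 1/(1 + 2.291) = 0.3039.
Free chlorine required for 1.27 ppm HOCl: 1.27 / 0.3039 = 4.179 ppm.
FC to add: 4.179 − 0.7 = 3.479 mg/L as Cl₂.
Cl₂ equivalent: 3.479 mg/L × 2,410,000 L = 8385 g.
Product at 14.8% available Cl: 8385 / 0.148 = 56,660 g.
Volume: 56,660 g ÷ 1.09 g/mL = 51,980 mL.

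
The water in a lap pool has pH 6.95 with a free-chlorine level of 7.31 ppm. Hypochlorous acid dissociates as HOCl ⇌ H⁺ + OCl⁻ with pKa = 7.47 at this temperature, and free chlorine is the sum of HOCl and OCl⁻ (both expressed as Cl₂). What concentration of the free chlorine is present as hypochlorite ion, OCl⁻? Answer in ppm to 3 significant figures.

1.70 ppm

[OCl⁻]/[HOCl] = 10^(pH − pKa) = 10^(6.95 − 7.47) = 10^-0.52 = 0.302.
Fraction as HOCl = 1 / (1 + 0.302) = 0.7681.
OCl⁻ = (1 − 0.7681) × 7.31 ppm = 1.696 ppm.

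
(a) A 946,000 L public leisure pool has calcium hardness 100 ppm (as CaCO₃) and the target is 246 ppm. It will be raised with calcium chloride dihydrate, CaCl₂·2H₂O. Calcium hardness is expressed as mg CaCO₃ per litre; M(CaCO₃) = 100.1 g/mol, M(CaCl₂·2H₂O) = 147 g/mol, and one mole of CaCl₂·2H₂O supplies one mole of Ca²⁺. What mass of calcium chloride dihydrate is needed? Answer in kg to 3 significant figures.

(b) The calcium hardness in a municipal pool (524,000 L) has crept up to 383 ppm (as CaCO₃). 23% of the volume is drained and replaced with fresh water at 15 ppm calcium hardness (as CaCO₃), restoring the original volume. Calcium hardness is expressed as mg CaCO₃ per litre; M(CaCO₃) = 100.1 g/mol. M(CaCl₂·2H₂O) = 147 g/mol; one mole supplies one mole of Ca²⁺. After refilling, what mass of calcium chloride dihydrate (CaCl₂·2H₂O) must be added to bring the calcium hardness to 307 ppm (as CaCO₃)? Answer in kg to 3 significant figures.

(a) 203 kg; (b) 6.65 kg

(a) Hardness to add: (246 − 100) = 146 mg/L as CaCO₃ × 946,000 L = 138,100 g as CaCO₃.
(a) Moles of Ca²⁺ (1 mol Ca²⁺ ≡ 1 mol CaCO₃): 138,100 / 100.1 g/mol = 1380 mol.
(a) Mass of CaCl₂·2H₂O: 1380 × 147 = 202,800 g.

(b) After draining 23% and refilling: 383 × 0.77 + 15 × 0.23 = 298.36 ppm.
(b) Deficit to target: 307 − 298.36 = 8.64 mg/L.
(b) As CaCO₃: 8.64 mg/L × 524,000 L = 4527 g; ÷ 100.1 = 45.23 mol Ca²⁺.
(b) Mass: 45.23 × 147 = 6649 g.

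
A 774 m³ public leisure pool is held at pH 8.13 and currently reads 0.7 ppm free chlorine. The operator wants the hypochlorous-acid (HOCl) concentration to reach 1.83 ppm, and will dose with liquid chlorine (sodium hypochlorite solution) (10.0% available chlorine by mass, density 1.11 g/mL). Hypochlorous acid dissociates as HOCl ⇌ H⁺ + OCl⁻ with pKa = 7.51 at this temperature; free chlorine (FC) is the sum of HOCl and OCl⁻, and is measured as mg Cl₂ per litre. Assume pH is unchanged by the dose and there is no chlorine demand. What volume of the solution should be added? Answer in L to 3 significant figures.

61.1 L

Volume: 774 m³ = 774,000 L.
[OCl⁻]/[HOCl] = 10^(pH − pKa) = 10^(8.13 − 7.51) = 4.169; fraction as HOCl = 1/(1 + 4.169) = 0.1935.
Free chlorine required for 1.83 ppm HOCl: 1.83 / 0.1935 = 9.459 ppm.
FC to add: 9.459 − 0.7 = 8.759 mg/L as Cl₂.
Cl₂ equivalent: 8.759 mg/L × 774,000 L = 6779 g.
Product at 10.0% available Cl: 6779 / 0.1 = 67,790 g.
Volume: 67,790 g ÷ 1.11 g/mL = 61,070 mL.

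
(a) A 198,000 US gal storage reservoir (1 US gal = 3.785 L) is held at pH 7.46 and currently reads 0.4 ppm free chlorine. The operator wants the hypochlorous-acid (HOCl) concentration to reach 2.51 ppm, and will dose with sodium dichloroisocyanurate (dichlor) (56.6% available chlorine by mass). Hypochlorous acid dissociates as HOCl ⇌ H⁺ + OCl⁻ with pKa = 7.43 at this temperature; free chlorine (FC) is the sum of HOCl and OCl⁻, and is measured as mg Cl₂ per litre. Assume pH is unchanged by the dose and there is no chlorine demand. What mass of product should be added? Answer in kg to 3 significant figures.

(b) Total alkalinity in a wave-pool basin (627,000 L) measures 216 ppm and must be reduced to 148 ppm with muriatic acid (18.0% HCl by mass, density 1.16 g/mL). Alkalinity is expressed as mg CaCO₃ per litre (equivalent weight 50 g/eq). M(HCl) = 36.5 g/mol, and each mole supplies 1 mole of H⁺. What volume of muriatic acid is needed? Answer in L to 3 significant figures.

(a) 6.35 kg; (b) 149 L

(a) Volume: 198,000 US gal × 3.785 L/gal = 749,430 L.
(a) [OCl⁻]/[HOCl] = 10^(pH − pKa) = 10^(7.46 − 7.43) = 1.072; fraction as HOCl = 1/(1 + 1.072) = 0.4827.
(a) Free chlorine required for 2.51 ppm HOCl: 2.51 / 0.4827 = 5.2 ppm.
(a) FC to add: 5.2 − 0.4 = 4.8 mg/L as Cl₂.
(a) Cl₂ equivalent: 4.8 mg/L × 749,430 L = 3597 g.
(a) Product at 56.6% available Cl: 3597 / 0.566 = 6355 g.

(b) Alkalinity to neutralize: (216 − 148) = 68 mg/L as CaCO₃ × 627,000 L = 42,640 g as CaCO₃.
(b) Equivalents of H⁺ required: 42,640 ÷ 50 g/eq = 852.7 eq = 852.7 mol HCl.
(b) Mass of HCl: 852.7 × 36.5 = 31,120 g.
(b) Mass of 18.0% solution: 31,120 / 0.18 = 172,900 g.
(b) Volume: 172,900 g ÷ 1.16 g/mL = 149,100 mL.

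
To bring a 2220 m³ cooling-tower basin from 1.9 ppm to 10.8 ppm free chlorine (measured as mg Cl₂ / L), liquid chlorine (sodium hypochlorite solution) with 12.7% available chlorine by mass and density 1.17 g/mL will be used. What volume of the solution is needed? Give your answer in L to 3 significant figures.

Volume: 2220 m³ = 2,220,000 L.
Chlorine deficit: 10.8 − 1.9 = 8.9 ppm = 8.9 mg/L as Cl₂.
Cl₂ equivalent needed: 8.9 mg/L × 2,220,000 L = 19,760,000 mg = 19,760 g.
Product at 12.7% available chlorine: 19,760 / 0.127 = 155,600 g.
Volume at density 1.17 g/mL: 155,600 g ÷ 1.17 g/mL = 133,000 mL.

133 L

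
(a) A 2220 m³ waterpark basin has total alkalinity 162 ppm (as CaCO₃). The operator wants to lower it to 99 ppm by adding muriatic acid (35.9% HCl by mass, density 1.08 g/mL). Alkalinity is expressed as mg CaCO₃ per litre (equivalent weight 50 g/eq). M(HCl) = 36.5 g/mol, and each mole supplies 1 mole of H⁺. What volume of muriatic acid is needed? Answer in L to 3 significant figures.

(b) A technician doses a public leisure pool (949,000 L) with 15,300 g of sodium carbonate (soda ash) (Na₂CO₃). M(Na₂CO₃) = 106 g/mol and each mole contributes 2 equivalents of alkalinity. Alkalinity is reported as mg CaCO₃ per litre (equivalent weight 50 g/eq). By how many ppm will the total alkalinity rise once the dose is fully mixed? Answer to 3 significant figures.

(a) 263 L; (b) 15.2 ppm

(a) Volume: 2220 m³ = 2,220,000 L.
(a) Alkalinity to neutralize: (162 − 99) = 63 mg/L as CaCO₃ × 2,220,000 L = 139,900 g as CaCO₃.
(a) Equivalents of H⁺ required: 139,900 ÷ 50 g/eq = 2797 eq = 2797 mol HCl.
(a) Mass of HCl: 2797 × 36.5 = 102,100 g.
(a) Mass of 35.9% solution: 102,100 / 0.359 = 284,400 g.
(a) Volume: 284,400 g ÷ 1.08 g/mL = 263,300 mL.

(b) Moles of Na₂CO₃: 15,300 g ÷ 106 g/mol = 144.3 mol → 288.7 eq of alkalinity.
(b) As CaCO₃: 288.7 eq × 50 g/eq = 14,430 g.
(b) Rise: 14,430 g / 949,000 L × 1000 = 15.21 mg/L.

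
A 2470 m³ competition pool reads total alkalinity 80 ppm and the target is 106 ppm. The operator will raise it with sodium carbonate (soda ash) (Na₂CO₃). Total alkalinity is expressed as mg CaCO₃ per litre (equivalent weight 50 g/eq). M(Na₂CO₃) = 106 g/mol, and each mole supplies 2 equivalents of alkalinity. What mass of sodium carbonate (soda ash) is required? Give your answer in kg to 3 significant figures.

68.1 kg

Volume: 2470 m³ = 2,470,000 L.
Alkalinity to add: (106 − 80) = 26 mg/L as CaCO₃ × 2,470,000 L = 64,220 g as CaCO₃.
Equivalents: 64,220 g ÷ 50 g/eq = 1284 eq.
Each mole of Na₂CO₃ supplies 2 eq, so 1284 / 2 = 642.2 mol.
Mass: 642.2 mol × 106 g/mol = 68,070 g.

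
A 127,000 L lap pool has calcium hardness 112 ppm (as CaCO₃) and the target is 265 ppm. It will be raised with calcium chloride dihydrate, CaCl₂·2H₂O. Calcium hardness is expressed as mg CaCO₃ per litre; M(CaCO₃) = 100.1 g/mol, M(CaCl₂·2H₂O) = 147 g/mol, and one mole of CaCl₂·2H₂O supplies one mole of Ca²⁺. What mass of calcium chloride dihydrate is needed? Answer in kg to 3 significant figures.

28.5 kg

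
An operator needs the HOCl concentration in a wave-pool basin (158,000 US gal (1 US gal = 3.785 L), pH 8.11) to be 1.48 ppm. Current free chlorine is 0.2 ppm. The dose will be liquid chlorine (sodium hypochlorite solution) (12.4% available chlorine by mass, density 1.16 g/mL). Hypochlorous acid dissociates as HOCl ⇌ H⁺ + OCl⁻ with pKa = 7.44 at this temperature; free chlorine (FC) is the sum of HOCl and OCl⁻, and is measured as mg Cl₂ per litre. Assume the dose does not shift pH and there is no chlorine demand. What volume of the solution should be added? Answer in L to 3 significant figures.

34.1 L

Volume: 158,000 US gal × 3.785 L/gal = 598,030 L.
[OCl⁻]/[HOCl] = 10^(pH − pKa) = 10^(8.11 − 7.44) = 4.677; fraction as HOCl = 1/(1 + 4.677) = 0.1761.
Free chlorine required for 1.48 ppm HOCl: 1.48 / 0.1761 = 8.402 ppm.
FC to add: 8.402 − 0.2 = 8.202 mg/L as Cl₂.
Cl₂ equivalent: 8.202 mg/L × 598,030 L = 4905 g.
Product at 12.4% available Cl: 4905 / 0.124 = 39,560 g.
Volume: 39,560 g ÷ 1.16 g/mL = 34,100 mL.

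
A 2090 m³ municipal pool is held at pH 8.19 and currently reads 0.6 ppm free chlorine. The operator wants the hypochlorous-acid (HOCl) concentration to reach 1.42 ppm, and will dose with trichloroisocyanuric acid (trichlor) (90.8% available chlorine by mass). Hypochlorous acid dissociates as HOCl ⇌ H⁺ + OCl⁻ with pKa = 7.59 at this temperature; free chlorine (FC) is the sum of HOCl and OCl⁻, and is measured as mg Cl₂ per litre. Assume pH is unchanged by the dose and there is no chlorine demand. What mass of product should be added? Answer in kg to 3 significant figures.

14.9 kg

Volume: 2090 m³ = 2,090,000 L.
[OCl⁻]/[HOCl] = 10^(pH − pKa) = 10^(8.19 − 7.59) = 3.981; fraction as HOCl = 1/(1 + 3.981) = 0.2008.
Free chlorine required for 1.42 ppm HOCl: 1.42 / 0.2008 = 7.073 ppm.
FC to add: 7.073 − 0.6 = 6.473 mg/L as Cl₂.
Cl₂ equivalent: 6.473 mg/L × 2,090,000 L = 13,530 g.
Product at 90.8% available Cl: 13,530 / 0.908 = 14,900 g.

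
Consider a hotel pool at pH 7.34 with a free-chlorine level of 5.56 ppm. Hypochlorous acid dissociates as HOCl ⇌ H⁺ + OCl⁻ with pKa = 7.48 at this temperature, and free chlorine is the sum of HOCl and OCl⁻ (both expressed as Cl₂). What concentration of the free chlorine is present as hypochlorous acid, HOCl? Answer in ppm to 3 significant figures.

3.22 ppm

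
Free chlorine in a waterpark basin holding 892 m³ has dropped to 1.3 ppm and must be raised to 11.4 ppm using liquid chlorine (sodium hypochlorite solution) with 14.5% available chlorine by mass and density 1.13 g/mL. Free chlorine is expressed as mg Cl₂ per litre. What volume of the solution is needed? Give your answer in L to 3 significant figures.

55.0 L

Volume: 892 m³ = 892,000 L.
Chlorine deficit: 11.4 − 1.3 = 10.1 ppm = 10.1 mg/L as Cl₂.
Cl₂ equivalent needed: 10.1 mg/L × 892,000 L = 9,009,000 mg = 9009 g.
Product at 14.5% available chlorine: 9009 / 0.145 = 62,130 g.
Volume at density 1.13 g/mL: 62,130 g ÷ 1.13 g/mL = 54,980 mL.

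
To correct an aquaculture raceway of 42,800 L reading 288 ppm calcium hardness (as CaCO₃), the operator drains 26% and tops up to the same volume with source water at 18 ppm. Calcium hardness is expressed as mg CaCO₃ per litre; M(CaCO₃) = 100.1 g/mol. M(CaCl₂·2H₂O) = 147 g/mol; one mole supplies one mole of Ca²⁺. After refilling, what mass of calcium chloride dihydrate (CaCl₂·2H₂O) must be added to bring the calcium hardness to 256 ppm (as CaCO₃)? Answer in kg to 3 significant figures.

2.40 kg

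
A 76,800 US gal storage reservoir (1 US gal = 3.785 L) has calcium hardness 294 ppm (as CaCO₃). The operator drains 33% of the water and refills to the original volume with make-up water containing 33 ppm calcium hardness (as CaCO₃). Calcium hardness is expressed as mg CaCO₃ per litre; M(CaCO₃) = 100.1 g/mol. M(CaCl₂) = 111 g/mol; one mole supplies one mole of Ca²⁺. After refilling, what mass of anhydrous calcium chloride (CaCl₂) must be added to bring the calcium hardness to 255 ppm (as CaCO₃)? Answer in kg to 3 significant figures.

15.2 kg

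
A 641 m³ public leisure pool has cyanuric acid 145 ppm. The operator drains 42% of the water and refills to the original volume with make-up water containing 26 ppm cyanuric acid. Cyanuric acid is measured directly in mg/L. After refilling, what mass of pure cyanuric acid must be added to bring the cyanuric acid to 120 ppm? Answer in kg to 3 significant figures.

16.0 kg

Volume: 641 m³ = 641,000 L.
After draining 42% and refilling: 145 × 0.58 + 26 × 0.42 = 95.02 ppm.
Deficit to target: 120 − 95.02 = 24.98 mg/L.
Mass: 24.98 mg/L × 641,000 L = 16,010 g cyanuric acid.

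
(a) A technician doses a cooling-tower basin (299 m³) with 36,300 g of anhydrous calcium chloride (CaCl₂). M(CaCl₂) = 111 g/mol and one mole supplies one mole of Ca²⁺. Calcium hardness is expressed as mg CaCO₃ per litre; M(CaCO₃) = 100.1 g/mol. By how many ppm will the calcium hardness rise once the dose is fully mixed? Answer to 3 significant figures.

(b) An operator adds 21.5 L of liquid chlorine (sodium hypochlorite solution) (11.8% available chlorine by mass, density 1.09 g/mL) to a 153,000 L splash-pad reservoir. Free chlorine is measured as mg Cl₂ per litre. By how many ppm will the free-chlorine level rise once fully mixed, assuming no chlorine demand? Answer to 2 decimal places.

(a) 109 ppm; (b) 18.07 ppm

(a) Volume: 299 m³ = 299,000 L.
(a) Moles of Ca²⁺: 36,300 g ÷ 111 g/mol = 327 mol.
(a) As CaCO₃: 327 mol × 100.1 g/mol = 32,740 g.
(a) Rise: 32,740 g / 299,000 L × 1000 = 109.5 mg/L.

(b) Mass of solution: 21.5 L × 1000 mL/L × 1.09 g/mL = 23,440 g.
(b) Available chlorine delivered: 23,440 g × 0.118 = 2765 g as Cl₂.
(b) Concentration rise: 2765 g / 153,000 L = 18.07 mg/L = 18.07 ppm.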